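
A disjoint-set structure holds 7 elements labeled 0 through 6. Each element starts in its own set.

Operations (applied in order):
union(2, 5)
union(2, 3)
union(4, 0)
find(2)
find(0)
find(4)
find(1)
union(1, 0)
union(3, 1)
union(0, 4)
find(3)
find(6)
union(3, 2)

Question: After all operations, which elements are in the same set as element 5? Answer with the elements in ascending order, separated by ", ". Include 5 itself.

Step 1: union(2, 5) -> merged; set of 2 now {2, 5}
Step 2: union(2, 3) -> merged; set of 2 now {2, 3, 5}
Step 3: union(4, 0) -> merged; set of 4 now {0, 4}
Step 4: find(2) -> no change; set of 2 is {2, 3, 5}
Step 5: find(0) -> no change; set of 0 is {0, 4}
Step 6: find(4) -> no change; set of 4 is {0, 4}
Step 7: find(1) -> no change; set of 1 is {1}
Step 8: union(1, 0) -> merged; set of 1 now {0, 1, 4}
Step 9: union(3, 1) -> merged; set of 3 now {0, 1, 2, 3, 4, 5}
Step 10: union(0, 4) -> already same set; set of 0 now {0, 1, 2, 3, 4, 5}
Step 11: find(3) -> no change; set of 3 is {0, 1, 2, 3, 4, 5}
Step 12: find(6) -> no change; set of 6 is {6}
Step 13: union(3, 2) -> already same set; set of 3 now {0, 1, 2, 3, 4, 5}
Component of 5: {0, 1, 2, 3, 4, 5}

Answer: 0, 1, 2, 3, 4, 5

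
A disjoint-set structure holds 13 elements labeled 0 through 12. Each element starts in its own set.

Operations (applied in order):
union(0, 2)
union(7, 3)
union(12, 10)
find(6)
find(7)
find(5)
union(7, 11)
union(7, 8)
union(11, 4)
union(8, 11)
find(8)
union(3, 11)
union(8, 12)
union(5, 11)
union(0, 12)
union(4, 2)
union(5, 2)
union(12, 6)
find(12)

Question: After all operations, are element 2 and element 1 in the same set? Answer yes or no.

Answer: no

Derivation:
Step 1: union(0, 2) -> merged; set of 0 now {0, 2}
Step 2: union(7, 3) -> merged; set of 7 now {3, 7}
Step 3: union(12, 10) -> merged; set of 12 now {10, 12}
Step 4: find(6) -> no change; set of 6 is {6}
Step 5: find(7) -> no change; set of 7 is {3, 7}
Step 6: find(5) -> no change; set of 5 is {5}
Step 7: union(7, 11) -> merged; set of 7 now {3, 7, 11}
Step 8: union(7, 8) -> merged; set of 7 now {3, 7, 8, 11}
Step 9: union(11, 4) -> merged; set of 11 now {3, 4, 7, 8, 11}
Step 10: union(8, 11) -> already same set; set of 8 now {3, 4, 7, 8, 11}
Step 11: find(8) -> no change; set of 8 is {3, 4, 7, 8, 11}
Step 12: union(3, 11) -> already same set; set of 3 now {3, 4, 7, 8, 11}
Step 13: union(8, 12) -> merged; set of 8 now {3, 4, 7, 8, 10, 11, 12}
Step 14: union(5, 11) -> merged; set of 5 now {3, 4, 5, 7, 8, 10, 11, 12}
Step 15: union(0, 12) -> merged; set of 0 now {0, 2, 3, 4, 5, 7, 8, 10, 11, 12}
Step 16: union(4, 2) -> already same set; set of 4 now {0, 2, 3, 4, 5, 7, 8, 10, 11, 12}
Step 17: union(5, 2) -> already same set; set of 5 now {0, 2, 3, 4, 5, 7, 8, 10, 11, 12}
Step 18: union(12, 6) -> merged; set of 12 now {0, 2, 3, 4, 5, 6, 7, 8, 10, 11, 12}
Step 19: find(12) -> no change; set of 12 is {0, 2, 3, 4, 5, 6, 7, 8, 10, 11, 12}
Set of 2: {0, 2, 3, 4, 5, 6, 7, 8, 10, 11, 12}; 1 is not a member.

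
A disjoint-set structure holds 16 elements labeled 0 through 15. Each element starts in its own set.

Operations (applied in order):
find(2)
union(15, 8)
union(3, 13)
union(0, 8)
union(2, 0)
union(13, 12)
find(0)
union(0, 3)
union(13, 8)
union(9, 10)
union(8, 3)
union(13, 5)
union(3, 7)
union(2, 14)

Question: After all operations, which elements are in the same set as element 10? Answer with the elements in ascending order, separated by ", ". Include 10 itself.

Answer: 9, 10

Derivation:
Step 1: find(2) -> no change; set of 2 is {2}
Step 2: union(15, 8) -> merged; set of 15 now {8, 15}
Step 3: union(3, 13) -> merged; set of 3 now {3, 13}
Step 4: union(0, 8) -> merged; set of 0 now {0, 8, 15}
Step 5: union(2, 0) -> merged; set of 2 now {0, 2, 8, 15}
Step 6: union(13, 12) -> merged; set of 13 now {3, 12, 13}
Step 7: find(0) -> no change; set of 0 is {0, 2, 8, 15}
Step 8: union(0, 3) -> merged; set of 0 now {0, 2, 3, 8, 12, 13, 15}
Step 9: union(13, 8) -> already same set; set of 13 now {0, 2, 3, 8, 12, 13, 15}
Step 10: union(9, 10) -> merged; set of 9 now {9, 10}
Step 11: union(8, 3) -> already same set; set of 8 now {0, 2, 3, 8, 12, 13, 15}
Step 12: union(13, 5) -> merged; set of 13 now {0, 2, 3, 5, 8, 12, 13, 15}
Step 13: union(3, 7) -> merged; set of 3 now {0, 2, 3, 5, 7, 8, 12, 13, 15}
Step 14: union(2, 14) -> merged; set of 2 now {0, 2, 3, 5, 7, 8, 12, 13, 14, 15}
Component of 10: {9, 10}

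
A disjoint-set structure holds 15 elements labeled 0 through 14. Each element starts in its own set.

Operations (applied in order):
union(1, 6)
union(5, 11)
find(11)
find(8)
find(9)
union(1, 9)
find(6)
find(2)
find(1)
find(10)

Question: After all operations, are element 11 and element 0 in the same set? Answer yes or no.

Answer: no

Derivation:
Step 1: union(1, 6) -> merged; set of 1 now {1, 6}
Step 2: union(5, 11) -> merged; set of 5 now {5, 11}
Step 3: find(11) -> no change; set of 11 is {5, 11}
Step 4: find(8) -> no change; set of 8 is {8}
Step 5: find(9) -> no change; set of 9 is {9}
Step 6: union(1, 9) -> merged; set of 1 now {1, 6, 9}
Step 7: find(6) -> no change; set of 6 is {1, 6, 9}
Step 8: find(2) -> no change; set of 2 is {2}
Step 9: find(1) -> no change; set of 1 is {1, 6, 9}
Step 10: find(10) -> no change; set of 10 is {10}
Set of 11: {5, 11}; 0 is not a member.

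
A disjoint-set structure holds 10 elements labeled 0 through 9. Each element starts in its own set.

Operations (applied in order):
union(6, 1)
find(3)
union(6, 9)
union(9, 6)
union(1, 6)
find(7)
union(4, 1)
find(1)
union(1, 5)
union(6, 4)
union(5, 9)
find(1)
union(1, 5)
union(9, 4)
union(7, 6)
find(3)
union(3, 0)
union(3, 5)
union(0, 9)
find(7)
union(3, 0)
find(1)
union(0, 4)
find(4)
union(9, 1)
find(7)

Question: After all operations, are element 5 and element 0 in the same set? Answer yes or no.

Answer: yes

Derivation:
Step 1: union(6, 1) -> merged; set of 6 now {1, 6}
Step 2: find(3) -> no change; set of 3 is {3}
Step 3: union(6, 9) -> merged; set of 6 now {1, 6, 9}
Step 4: union(9, 6) -> already same set; set of 9 now {1, 6, 9}
Step 5: union(1, 6) -> already same set; set of 1 now {1, 6, 9}
Step 6: find(7) -> no change; set of 7 is {7}
Step 7: union(4, 1) -> merged; set of 4 now {1, 4, 6, 9}
Step 8: find(1) -> no change; set of 1 is {1, 4, 6, 9}
Step 9: union(1, 5) -> merged; set of 1 now {1, 4, 5, 6, 9}
Step 10: union(6, 4) -> already same set; set of 6 now {1, 4, 5, 6, 9}
Step 11: union(5, 9) -> already same set; set of 5 now {1, 4, 5, 6, 9}
Step 12: find(1) -> no change; set of 1 is {1, 4, 5, 6, 9}
Step 13: union(1, 5) -> already same set; set of 1 now {1, 4, 5, 6, 9}
Step 14: union(9, 4) -> already same set; set of 9 now {1, 4, 5, 6, 9}
Step 15: union(7, 6) -> merged; set of 7 now {1, 4, 5, 6, 7, 9}
Step 16: find(3) -> no change; set of 3 is {3}
Step 17: union(3, 0) -> merged; set of 3 now {0, 3}
Step 18: union(3, 5) -> merged; set of 3 now {0, 1, 3, 4, 5, 6, 7, 9}
Step 19: union(0, 9) -> already same set; set of 0 now {0, 1, 3, 4, 5, 6, 7, 9}
Step 20: find(7) -> no change; set of 7 is {0, 1, 3, 4, 5, 6, 7, 9}
Step 21: union(3, 0) -> already same set; set of 3 now {0, 1, 3, 4, 5, 6, 7, 9}
Step 22: find(1) -> no change; set of 1 is {0, 1, 3, 4, 5, 6, 7, 9}
Step 23: union(0, 4) -> already same set; set of 0 now {0, 1, 3, 4, 5, 6, 7, 9}
Step 24: find(4) -> no change; set of 4 is {0, 1, 3, 4, 5, 6, 7, 9}
Step 25: union(9, 1) -> already same set; set of 9 now {0, 1, 3, 4, 5, 6, 7, 9}
Step 26: find(7) -> no change; set of 7 is {0, 1, 3, 4, 5, 6, 7, 9}
Set of 5: {0, 1, 3, 4, 5, 6, 7, 9}; 0 is a member.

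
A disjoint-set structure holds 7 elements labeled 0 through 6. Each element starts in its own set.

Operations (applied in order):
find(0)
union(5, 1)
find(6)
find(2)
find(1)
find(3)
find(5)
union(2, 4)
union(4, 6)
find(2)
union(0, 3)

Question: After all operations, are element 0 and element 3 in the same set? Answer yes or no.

Answer: yes

Derivation:
Step 1: find(0) -> no change; set of 0 is {0}
Step 2: union(5, 1) -> merged; set of 5 now {1, 5}
Step 3: find(6) -> no change; set of 6 is {6}
Step 4: find(2) -> no change; set of 2 is {2}
Step 5: find(1) -> no change; set of 1 is {1, 5}
Step 6: find(3) -> no change; set of 3 is {3}
Step 7: find(5) -> no change; set of 5 is {1, 5}
Step 8: union(2, 4) -> merged; set of 2 now {2, 4}
Step 9: union(4, 6) -> merged; set of 4 now {2, 4, 6}
Step 10: find(2) -> no change; set of 2 is {2, 4, 6}
Step 11: union(0, 3) -> merged; set of 0 now {0, 3}
Set of 0: {0, 3}; 3 is a member.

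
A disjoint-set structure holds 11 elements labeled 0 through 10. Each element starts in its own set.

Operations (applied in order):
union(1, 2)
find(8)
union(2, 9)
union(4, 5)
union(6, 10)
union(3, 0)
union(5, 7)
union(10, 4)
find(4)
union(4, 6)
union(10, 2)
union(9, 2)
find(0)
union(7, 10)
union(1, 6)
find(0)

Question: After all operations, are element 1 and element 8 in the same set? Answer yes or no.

Answer: no

Derivation:
Step 1: union(1, 2) -> merged; set of 1 now {1, 2}
Step 2: find(8) -> no change; set of 8 is {8}
Step 3: union(2, 9) -> merged; set of 2 now {1, 2, 9}
Step 4: union(4, 5) -> merged; set of 4 now {4, 5}
Step 5: union(6, 10) -> merged; set of 6 now {6, 10}
Step 6: union(3, 0) -> merged; set of 3 now {0, 3}
Step 7: union(5, 7) -> merged; set of 5 now {4, 5, 7}
Step 8: union(10, 4) -> merged; set of 10 now {4, 5, 6, 7, 10}
Step 9: find(4) -> no change; set of 4 is {4, 5, 6, 7, 10}
Step 10: union(4, 6) -> already same set; set of 4 now {4, 5, 6, 7, 10}
Step 11: union(10, 2) -> merged; set of 10 now {1, 2, 4, 5, 6, 7, 9, 10}
Step 12: union(9, 2) -> already same set; set of 9 now {1, 2, 4, 5, 6, 7, 9, 10}
Step 13: find(0) -> no change; set of 0 is {0, 3}
Step 14: union(7, 10) -> already same set; set of 7 now {1, 2, 4, 5, 6, 7, 9, 10}
Step 15: union(1, 6) -> already same set; set of 1 now {1, 2, 4, 5, 6, 7, 9, 10}
Step 16: find(0) -> no change; set of 0 is {0, 3}
Set of 1: {1, 2, 4, 5, 6, 7, 9, 10}; 8 is not a member.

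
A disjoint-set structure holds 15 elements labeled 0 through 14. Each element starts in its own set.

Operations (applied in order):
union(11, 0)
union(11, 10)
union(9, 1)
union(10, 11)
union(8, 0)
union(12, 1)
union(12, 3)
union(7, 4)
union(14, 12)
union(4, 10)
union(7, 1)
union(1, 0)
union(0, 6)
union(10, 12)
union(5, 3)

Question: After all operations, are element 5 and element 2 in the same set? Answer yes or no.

Answer: no

Derivation:
Step 1: union(11, 0) -> merged; set of 11 now {0, 11}
Step 2: union(11, 10) -> merged; set of 11 now {0, 10, 11}
Step 3: union(9, 1) -> merged; set of 9 now {1, 9}
Step 4: union(10, 11) -> already same set; set of 10 now {0, 10, 11}
Step 5: union(8, 0) -> merged; set of 8 now {0, 8, 10, 11}
Step 6: union(12, 1) -> merged; set of 12 now {1, 9, 12}
Step 7: union(12, 3) -> merged; set of 12 now {1, 3, 9, 12}
Step 8: union(7, 4) -> merged; set of 7 now {4, 7}
Step 9: union(14, 12) -> merged; set of 14 now {1, 3, 9, 12, 14}
Step 10: union(4, 10) -> merged; set of 4 now {0, 4, 7, 8, 10, 11}
Step 11: union(7, 1) -> merged; set of 7 now {0, 1, 3, 4, 7, 8, 9, 10, 11, 12, 14}
Step 12: union(1, 0) -> already same set; set of 1 now {0, 1, 3, 4, 7, 8, 9, 10, 11, 12, 14}
Step 13: union(0, 6) -> merged; set of 0 now {0, 1, 3, 4, 6, 7, 8, 9, 10, 11, 12, 14}
Step 14: union(10, 12) -> already same set; set of 10 now {0, 1, 3, 4, 6, 7, 8, 9, 10, 11, 12, 14}
Step 15: union(5, 3) -> merged; set of 5 now {0, 1, 3, 4, 5, 6, 7, 8, 9, 10, 11, 12, 14}
Set of 5: {0, 1, 3, 4, 5, 6, 7, 8, 9, 10, 11, 12, 14}; 2 is not a member.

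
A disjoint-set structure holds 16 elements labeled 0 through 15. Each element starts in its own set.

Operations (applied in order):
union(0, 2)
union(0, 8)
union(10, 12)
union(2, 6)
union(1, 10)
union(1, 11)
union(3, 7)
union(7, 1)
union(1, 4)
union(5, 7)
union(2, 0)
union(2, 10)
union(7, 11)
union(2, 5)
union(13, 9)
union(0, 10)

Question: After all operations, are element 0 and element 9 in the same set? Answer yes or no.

Step 1: union(0, 2) -> merged; set of 0 now {0, 2}
Step 2: union(0, 8) -> merged; set of 0 now {0, 2, 8}
Step 3: union(10, 12) -> merged; set of 10 now {10, 12}
Step 4: union(2, 6) -> merged; set of 2 now {0, 2, 6, 8}
Step 5: union(1, 10) -> merged; set of 1 now {1, 10, 12}
Step 6: union(1, 11) -> merged; set of 1 now {1, 10, 11, 12}
Step 7: union(3, 7) -> merged; set of 3 now {3, 7}
Step 8: union(7, 1) -> merged; set of 7 now {1, 3, 7, 10, 11, 12}
Step 9: union(1, 4) -> merged; set of 1 now {1, 3, 4, 7, 10, 11, 12}
Step 10: union(5, 7) -> merged; set of 5 now {1, 3, 4, 5, 7, 10, 11, 12}
Step 11: union(2, 0) -> already same set; set of 2 now {0, 2, 6, 8}
Step 12: union(2, 10) -> merged; set of 2 now {0, 1, 2, 3, 4, 5, 6, 7, 8, 10, 11, 12}
Step 13: union(7, 11) -> already same set; set of 7 now {0, 1, 2, 3, 4, 5, 6, 7, 8, 10, 11, 12}
Step 14: union(2, 5) -> already same set; set of 2 now {0, 1, 2, 3, 4, 5, 6, 7, 8, 10, 11, 12}
Step 15: union(13, 9) -> merged; set of 13 now {9, 13}
Step 16: union(0, 10) -> already same set; set of 0 now {0, 1, 2, 3, 4, 5, 6, 7, 8, 10, 11, 12}
Set of 0: {0, 1, 2, 3, 4, 5, 6, 7, 8, 10, 11, 12}; 9 is not a member.

Answer: no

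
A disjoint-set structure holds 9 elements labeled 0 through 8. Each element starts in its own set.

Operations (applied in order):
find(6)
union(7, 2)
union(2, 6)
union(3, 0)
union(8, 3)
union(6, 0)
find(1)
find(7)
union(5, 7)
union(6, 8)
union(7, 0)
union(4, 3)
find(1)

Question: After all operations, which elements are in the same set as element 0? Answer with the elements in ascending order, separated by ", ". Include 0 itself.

Answer: 0, 2, 3, 4, 5, 6, 7, 8

Derivation:
Step 1: find(6) -> no change; set of 6 is {6}
Step 2: union(7, 2) -> merged; set of 7 now {2, 7}
Step 3: union(2, 6) -> merged; set of 2 now {2, 6, 7}
Step 4: union(3, 0) -> merged; set of 3 now {0, 3}
Step 5: union(8, 3) -> merged; set of 8 now {0, 3, 8}
Step 6: union(6, 0) -> merged; set of 6 now {0, 2, 3, 6, 7, 8}
Step 7: find(1) -> no change; set of 1 is {1}
Step 8: find(7) -> no change; set of 7 is {0, 2, 3, 6, 7, 8}
Step 9: union(5, 7) -> merged; set of 5 now {0, 2, 3, 5, 6, 7, 8}
Step 10: union(6, 8) -> already same set; set of 6 now {0, 2, 3, 5, 6, 7, 8}
Step 11: union(7, 0) -> already same set; set of 7 now {0, 2, 3, 5, 6, 7, 8}
Step 12: union(4, 3) -> merged; set of 4 now {0, 2, 3, 4, 5, 6, 7, 8}
Step 13: find(1) -> no change; set of 1 is {1}
Component of 0: {0, 2, 3, 4, 5, 6, 7, 8}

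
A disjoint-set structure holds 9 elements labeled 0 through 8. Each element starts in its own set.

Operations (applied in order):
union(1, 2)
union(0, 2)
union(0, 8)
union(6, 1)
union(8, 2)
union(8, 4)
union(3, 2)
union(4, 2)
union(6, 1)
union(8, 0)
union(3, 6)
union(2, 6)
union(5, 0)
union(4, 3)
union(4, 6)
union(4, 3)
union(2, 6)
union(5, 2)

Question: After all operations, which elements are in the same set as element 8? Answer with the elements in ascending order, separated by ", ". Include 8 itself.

Step 1: union(1, 2) -> merged; set of 1 now {1, 2}
Step 2: union(0, 2) -> merged; set of 0 now {0, 1, 2}
Step 3: union(0, 8) -> merged; set of 0 now {0, 1, 2, 8}
Step 4: union(6, 1) -> merged; set of 6 now {0, 1, 2, 6, 8}
Step 5: union(8, 2) -> already same set; set of 8 now {0, 1, 2, 6, 8}
Step 6: union(8, 4) -> merged; set of 8 now {0, 1, 2, 4, 6, 8}
Step 7: union(3, 2) -> merged; set of 3 now {0, 1, 2, 3, 4, 6, 8}
Step 8: union(4, 2) -> already same set; set of 4 now {0, 1, 2, 3, 4, 6, 8}
Step 9: union(6, 1) -> already same set; set of 6 now {0, 1, 2, 3, 4, 6, 8}
Step 10: union(8, 0) -> already same set; set of 8 now {0, 1, 2, 3, 4, 6, 8}
Step 11: union(3, 6) -> already same set; set of 3 now {0, 1, 2, 3, 4, 6, 8}
Step 12: union(2, 6) -> already same set; set of 2 now {0, 1, 2, 3, 4, 6, 8}
Step 13: union(5, 0) -> merged; set of 5 now {0, 1, 2, 3, 4, 5, 6, 8}
Step 14: union(4, 3) -> already same set; set of 4 now {0, 1, 2, 3, 4, 5, 6, 8}
Step 15: union(4, 6) -> already same set; set of 4 now {0, 1, 2, 3, 4, 5, 6, 8}
Step 16: union(4, 3) -> already same set; set of 4 now {0, 1, 2, 3, 4, 5, 6, 8}
Step 17: union(2, 6) -> already same set; set of 2 now {0, 1, 2, 3, 4, 5, 6, 8}
Step 18: union(5, 2) -> already same set; set of 5 now {0, 1, 2, 3, 4, 5, 6, 8}
Component of 8: {0, 1, 2, 3, 4, 5, 6, 8}

Answer: 0, 1, 2, 3, 4, 5, 6, 8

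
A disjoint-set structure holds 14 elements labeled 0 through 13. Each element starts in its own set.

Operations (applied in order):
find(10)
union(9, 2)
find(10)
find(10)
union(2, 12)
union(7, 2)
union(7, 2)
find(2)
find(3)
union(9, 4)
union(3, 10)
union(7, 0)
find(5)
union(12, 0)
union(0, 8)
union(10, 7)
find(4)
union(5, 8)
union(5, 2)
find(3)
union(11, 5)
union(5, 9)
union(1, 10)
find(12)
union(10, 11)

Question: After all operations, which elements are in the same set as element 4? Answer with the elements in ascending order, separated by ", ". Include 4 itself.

Answer: 0, 1, 2, 3, 4, 5, 7, 8, 9, 10, 11, 12

Derivation:
Step 1: find(10) -> no change; set of 10 is {10}
Step 2: union(9, 2) -> merged; set of 9 now {2, 9}
Step 3: find(10) -> no change; set of 10 is {10}
Step 4: find(10) -> no change; set of 10 is {10}
Step 5: union(2, 12) -> merged; set of 2 now {2, 9, 12}
Step 6: union(7, 2) -> merged; set of 7 now {2, 7, 9, 12}
Step 7: union(7, 2) -> already same set; set of 7 now {2, 7, 9, 12}
Step 8: find(2) -> no change; set of 2 is {2, 7, 9, 12}
Step 9: find(3) -> no change; set of 3 is {3}
Step 10: union(9, 4) -> merged; set of 9 now {2, 4, 7, 9, 12}
Step 11: union(3, 10) -> merged; set of 3 now {3, 10}
Step 12: union(7, 0) -> merged; set of 7 now {0, 2, 4, 7, 9, 12}
Step 13: find(5) -> no change; set of 5 is {5}
Step 14: union(12, 0) -> already same set; set of 12 now {0, 2, 4, 7, 9, 12}
Step 15: union(0, 8) -> merged; set of 0 now {0, 2, 4, 7, 8, 9, 12}
Step 16: union(10, 7) -> merged; set of 10 now {0, 2, 3, 4, 7, 8, 9, 10, 12}
Step 17: find(4) -> no change; set of 4 is {0, 2, 3, 4, 7, 8, 9, 10, 12}
Step 18: union(5, 8) -> merged; set of 5 now {0, 2, 3, 4, 5, 7, 8, 9, 10, 12}
Step 19: union(5, 2) -> already same set; set of 5 now {0, 2, 3, 4, 5, 7, 8, 9, 10, 12}
Step 20: find(3) -> no change; set of 3 is {0, 2, 3, 4, 5, 7, 8, 9, 10, 12}
Step 21: union(11, 5) -> merged; set of 11 now {0, 2, 3, 4, 5, 7, 8, 9, 10, 11, 12}
Step 22: union(5, 9) -> already same set; set of 5 now {0, 2, 3, 4, 5, 7, 8, 9, 10, 11, 12}
Step 23: union(1, 10) -> merged; set of 1 now {0, 1, 2, 3, 4, 5, 7, 8, 9, 10, 11, 12}
Step 24: find(12) -> no change; set of 12 is {0, 1, 2, 3, 4, 5, 7, 8, 9, 10, 11, 12}
Step 25: union(10, 11) -> already same set; set of 10 now {0, 1, 2, 3, 4, 5, 7, 8, 9, 10, 11, 12}
Component of 4: {0, 1, 2, 3, 4, 5, 7, 8, 9, 10, 11, 12}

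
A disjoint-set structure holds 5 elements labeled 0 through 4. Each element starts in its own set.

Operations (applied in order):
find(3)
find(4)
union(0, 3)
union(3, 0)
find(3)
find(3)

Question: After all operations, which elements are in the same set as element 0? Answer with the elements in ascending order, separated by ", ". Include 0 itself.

Answer: 0, 3

Derivation:
Step 1: find(3) -> no change; set of 3 is {3}
Step 2: find(4) -> no change; set of 4 is {4}
Step 3: union(0, 3) -> merged; set of 0 now {0, 3}
Step 4: union(3, 0) -> already same set; set of 3 now {0, 3}
Step 5: find(3) -> no change; set of 3 is {0, 3}
Step 6: find(3) -> no change; set of 3 is {0, 3}
Component of 0: {0, 3}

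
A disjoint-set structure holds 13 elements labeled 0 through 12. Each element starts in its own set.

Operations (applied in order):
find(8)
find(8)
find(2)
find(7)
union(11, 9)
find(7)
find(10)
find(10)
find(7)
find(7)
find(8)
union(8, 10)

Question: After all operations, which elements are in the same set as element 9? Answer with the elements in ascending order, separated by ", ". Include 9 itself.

Answer: 9, 11

Derivation:
Step 1: find(8) -> no change; set of 8 is {8}
Step 2: find(8) -> no change; set of 8 is {8}
Step 3: find(2) -> no change; set of 2 is {2}
Step 4: find(7) -> no change; set of 7 is {7}
Step 5: union(11, 9) -> merged; set of 11 now {9, 11}
Step 6: find(7) -> no change; set of 7 is {7}
Step 7: find(10) -> no change; set of 10 is {10}
Step 8: find(10) -> no change; set of 10 is {10}
Step 9: find(7) -> no change; set of 7 is {7}
Step 10: find(7) -> no change; set of 7 is {7}
Step 11: find(8) -> no change; set of 8 is {8}
Step 12: union(8, 10) -> merged; set of 8 now {8, 10}
Component of 9: {9, 11}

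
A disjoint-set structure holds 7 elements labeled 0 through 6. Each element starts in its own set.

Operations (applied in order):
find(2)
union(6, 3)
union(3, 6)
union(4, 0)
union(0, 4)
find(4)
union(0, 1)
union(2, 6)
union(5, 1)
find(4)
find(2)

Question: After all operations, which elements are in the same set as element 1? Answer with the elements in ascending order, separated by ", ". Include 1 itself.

Step 1: find(2) -> no change; set of 2 is {2}
Step 2: union(6, 3) -> merged; set of 6 now {3, 6}
Step 3: union(3, 6) -> already same set; set of 3 now {3, 6}
Step 4: union(4, 0) -> merged; set of 4 now {0, 4}
Step 5: union(0, 4) -> already same set; set of 0 now {0, 4}
Step 6: find(4) -> no change; set of 4 is {0, 4}
Step 7: union(0, 1) -> merged; set of 0 now {0, 1, 4}
Step 8: union(2, 6) -> merged; set of 2 now {2, 3, 6}
Step 9: union(5, 1) -> merged; set of 5 now {0, 1, 4, 5}
Step 10: find(4) -> no change; set of 4 is {0, 1, 4, 5}
Step 11: find(2) -> no change; set of 2 is {2, 3, 6}
Component of 1: {0, 1, 4, 5}

Answer: 0, 1, 4, 5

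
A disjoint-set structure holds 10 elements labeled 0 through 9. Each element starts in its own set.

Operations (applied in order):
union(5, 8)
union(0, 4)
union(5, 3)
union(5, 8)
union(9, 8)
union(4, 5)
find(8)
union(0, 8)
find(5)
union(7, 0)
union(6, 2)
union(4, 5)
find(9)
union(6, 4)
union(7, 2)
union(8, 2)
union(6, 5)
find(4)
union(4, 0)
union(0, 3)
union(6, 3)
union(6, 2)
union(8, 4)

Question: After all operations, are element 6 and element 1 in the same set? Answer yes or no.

Step 1: union(5, 8) -> merged; set of 5 now {5, 8}
Step 2: union(0, 4) -> merged; set of 0 now {0, 4}
Step 3: union(5, 3) -> merged; set of 5 now {3, 5, 8}
Step 4: union(5, 8) -> already same set; set of 5 now {3, 5, 8}
Step 5: union(9, 8) -> merged; set of 9 now {3, 5, 8, 9}
Step 6: union(4, 5) -> merged; set of 4 now {0, 3, 4, 5, 8, 9}
Step 7: find(8) -> no change; set of 8 is {0, 3, 4, 5, 8, 9}
Step 8: union(0, 8) -> already same set; set of 0 now {0, 3, 4, 5, 8, 9}
Step 9: find(5) -> no change; set of 5 is {0, 3, 4, 5, 8, 9}
Step 10: union(7, 0) -> merged; set of 7 now {0, 3, 4, 5, 7, 8, 9}
Step 11: union(6, 2) -> merged; set of 6 now {2, 6}
Step 12: union(4, 5) -> already same set; set of 4 now {0, 3, 4, 5, 7, 8, 9}
Step 13: find(9) -> no change; set of 9 is {0, 3, 4, 5, 7, 8, 9}
Step 14: union(6, 4) -> merged; set of 6 now {0, 2, 3, 4, 5, 6, 7, 8, 9}
Step 15: union(7, 2) -> already same set; set of 7 now {0, 2, 3, 4, 5, 6, 7, 8, 9}
Step 16: union(8, 2) -> already same set; set of 8 now {0, 2, 3, 4, 5, 6, 7, 8, 9}
Step 17: union(6, 5) -> already same set; set of 6 now {0, 2, 3, 4, 5, 6, 7, 8, 9}
Step 18: find(4) -> no change; set of 4 is {0, 2, 3, 4, 5, 6, 7, 8, 9}
Step 19: union(4, 0) -> already same set; set of 4 now {0, 2, 3, 4, 5, 6, 7, 8, 9}
Step 20: union(0, 3) -> already same set; set of 0 now {0, 2, 3, 4, 5, 6, 7, 8, 9}
Step 21: union(6, 3) -> already same set; set of 6 now {0, 2, 3, 4, 5, 6, 7, 8, 9}
Step 22: union(6, 2) -> already same set; set of 6 now {0, 2, 3, 4, 5, 6, 7, 8, 9}
Step 23: union(8, 4) -> already same set; set of 8 now {0, 2, 3, 4, 5, 6, 7, 8, 9}
Set of 6: {0, 2, 3, 4, 5, 6, 7, 8, 9}; 1 is not a member.

Answer: no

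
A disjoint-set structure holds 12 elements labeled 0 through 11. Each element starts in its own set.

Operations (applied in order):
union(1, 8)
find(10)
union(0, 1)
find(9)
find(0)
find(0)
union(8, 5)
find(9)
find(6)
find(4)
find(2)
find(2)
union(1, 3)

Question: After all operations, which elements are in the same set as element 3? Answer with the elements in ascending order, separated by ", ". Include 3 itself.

Step 1: union(1, 8) -> merged; set of 1 now {1, 8}
Step 2: find(10) -> no change; set of 10 is {10}
Step 3: union(0, 1) -> merged; set of 0 now {0, 1, 8}
Step 4: find(9) -> no change; set of 9 is {9}
Step 5: find(0) -> no change; set of 0 is {0, 1, 8}
Step 6: find(0) -> no change; set of 0 is {0, 1, 8}
Step 7: union(8, 5) -> merged; set of 8 now {0, 1, 5, 8}
Step 8: find(9) -> no change; set of 9 is {9}
Step 9: find(6) -> no change; set of 6 is {6}
Step 10: find(4) -> no change; set of 4 is {4}
Step 11: find(2) -> no change; set of 2 is {2}
Step 12: find(2) -> no change; set of 2 is {2}
Step 13: union(1, 3) -> merged; set of 1 now {0, 1, 3, 5, 8}
Component of 3: {0, 1, 3, 5, 8}

Answer: 0, 1, 3, 5, 8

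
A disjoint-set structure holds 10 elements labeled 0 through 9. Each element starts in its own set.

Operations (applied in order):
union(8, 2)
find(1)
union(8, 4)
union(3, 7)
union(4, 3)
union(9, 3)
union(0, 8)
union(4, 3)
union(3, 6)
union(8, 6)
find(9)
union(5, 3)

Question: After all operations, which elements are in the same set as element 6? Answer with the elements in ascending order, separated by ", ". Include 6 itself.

Step 1: union(8, 2) -> merged; set of 8 now {2, 8}
Step 2: find(1) -> no change; set of 1 is {1}
Step 3: union(8, 4) -> merged; set of 8 now {2, 4, 8}
Step 4: union(3, 7) -> merged; set of 3 now {3, 7}
Step 5: union(4, 3) -> merged; set of 4 now {2, 3, 4, 7, 8}
Step 6: union(9, 3) -> merged; set of 9 now {2, 3, 4, 7, 8, 9}
Step 7: union(0, 8) -> merged; set of 0 now {0, 2, 3, 4, 7, 8, 9}
Step 8: union(4, 3) -> already same set; set of 4 now {0, 2, 3, 4, 7, 8, 9}
Step 9: union(3, 6) -> merged; set of 3 now {0, 2, 3, 4, 6, 7, 8, 9}
Step 10: union(8, 6) -> already same set; set of 8 now {0, 2, 3, 4, 6, 7, 8, 9}
Step 11: find(9) -> no change; set of 9 is {0, 2, 3, 4, 6, 7, 8, 9}
Step 12: union(5, 3) -> merged; set of 5 now {0, 2, 3, 4, 5, 6, 7, 8, 9}
Component of 6: {0, 2, 3, 4, 5, 6, 7, 8, 9}

Answer: 0, 2, 3, 4, 5, 6, 7, 8, 9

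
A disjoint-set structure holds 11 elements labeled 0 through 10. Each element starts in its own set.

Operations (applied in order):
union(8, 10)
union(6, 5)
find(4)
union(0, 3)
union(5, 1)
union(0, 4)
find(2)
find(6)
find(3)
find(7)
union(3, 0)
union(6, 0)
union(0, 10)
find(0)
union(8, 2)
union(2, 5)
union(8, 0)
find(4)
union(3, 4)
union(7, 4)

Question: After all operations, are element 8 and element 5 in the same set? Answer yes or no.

Step 1: union(8, 10) -> merged; set of 8 now {8, 10}
Step 2: union(6, 5) -> merged; set of 6 now {5, 6}
Step 3: find(4) -> no change; set of 4 is {4}
Step 4: union(0, 3) -> merged; set of 0 now {0, 3}
Step 5: union(5, 1) -> merged; set of 5 now {1, 5, 6}
Step 6: union(0, 4) -> merged; set of 0 now {0, 3, 4}
Step 7: find(2) -> no change; set of 2 is {2}
Step 8: find(6) -> no change; set of 6 is {1, 5, 6}
Step 9: find(3) -> no change; set of 3 is {0, 3, 4}
Step 10: find(7) -> no change; set of 7 is {7}
Step 11: union(3, 0) -> already same set; set of 3 now {0, 3, 4}
Step 12: union(6, 0) -> merged; set of 6 now {0, 1, 3, 4, 5, 6}
Step 13: union(0, 10) -> merged; set of 0 now {0, 1, 3, 4, 5, 6, 8, 10}
Step 14: find(0) -> no change; set of 0 is {0, 1, 3, 4, 5, 6, 8, 10}
Step 15: union(8, 2) -> merged; set of 8 now {0, 1, 2, 3, 4, 5, 6, 8, 10}
Step 16: union(2, 5) -> already same set; set of 2 now {0, 1, 2, 3, 4, 5, 6, 8, 10}
Step 17: union(8, 0) -> already same set; set of 8 now {0, 1, 2, 3, 4, 5, 6, 8, 10}
Step 18: find(4) -> no change; set of 4 is {0, 1, 2, 3, 4, 5, 6, 8, 10}
Step 19: union(3, 4) -> already same set; set of 3 now {0, 1, 2, 3, 4, 5, 6, 8, 10}
Step 20: union(7, 4) -> merged; set of 7 now {0, 1, 2, 3, 4, 5, 6, 7, 8, 10}
Set of 8: {0, 1, 2, 3, 4, 5, 6, 7, 8, 10}; 5 is a member.

Answer: yes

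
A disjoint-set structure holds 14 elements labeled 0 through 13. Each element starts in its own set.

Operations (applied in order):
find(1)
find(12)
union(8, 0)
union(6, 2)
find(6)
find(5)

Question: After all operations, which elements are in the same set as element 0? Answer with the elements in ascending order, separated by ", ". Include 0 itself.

Step 1: find(1) -> no change; set of 1 is {1}
Step 2: find(12) -> no change; set of 12 is {12}
Step 3: union(8, 0) -> merged; set of 8 now {0, 8}
Step 4: union(6, 2) -> merged; set of 6 now {2, 6}
Step 5: find(6) -> no change; set of 6 is {2, 6}
Step 6: find(5) -> no change; set of 5 is {5}
Component of 0: {0, 8}

Answer: 0, 8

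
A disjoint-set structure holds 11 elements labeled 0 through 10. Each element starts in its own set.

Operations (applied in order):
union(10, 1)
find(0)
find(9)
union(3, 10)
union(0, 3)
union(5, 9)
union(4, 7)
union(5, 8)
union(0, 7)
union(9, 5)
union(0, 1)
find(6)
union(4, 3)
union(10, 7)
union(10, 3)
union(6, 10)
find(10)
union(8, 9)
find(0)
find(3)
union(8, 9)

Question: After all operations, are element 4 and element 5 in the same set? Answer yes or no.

Step 1: union(10, 1) -> merged; set of 10 now {1, 10}
Step 2: find(0) -> no change; set of 0 is {0}
Step 3: find(9) -> no change; set of 9 is {9}
Step 4: union(3, 10) -> merged; set of 3 now {1, 3, 10}
Step 5: union(0, 3) -> merged; set of 0 now {0, 1, 3, 10}
Step 6: union(5, 9) -> merged; set of 5 now {5, 9}
Step 7: union(4, 7) -> merged; set of 4 now {4, 7}
Step 8: union(5, 8) -> merged; set of 5 now {5, 8, 9}
Step 9: union(0, 7) -> merged; set of 0 now {0, 1, 3, 4, 7, 10}
Step 10: union(9, 5) -> already same set; set of 9 now {5, 8, 9}
Step 11: union(0, 1) -> already same set; set of 0 now {0, 1, 3, 4, 7, 10}
Step 12: find(6) -> no change; set of 6 is {6}
Step 13: union(4, 3) -> already same set; set of 4 now {0, 1, 3, 4, 7, 10}
Step 14: union(10, 7) -> already same set; set of 10 now {0, 1, 3, 4, 7, 10}
Step 15: union(10, 3) -> already same set; set of 10 now {0, 1, 3, 4, 7, 10}
Step 16: union(6, 10) -> merged; set of 6 now {0, 1, 3, 4, 6, 7, 10}
Step 17: find(10) -> no change; set of 10 is {0, 1, 3, 4, 6, 7, 10}
Step 18: union(8, 9) -> already same set; set of 8 now {5, 8, 9}
Step 19: find(0) -> no change; set of 0 is {0, 1, 3, 4, 6, 7, 10}
Step 20: find(3) -> no change; set of 3 is {0, 1, 3, 4, 6, 7, 10}
Step 21: union(8, 9) -> already same set; set of 8 now {5, 8, 9}
Set of 4: {0, 1, 3, 4, 6, 7, 10}; 5 is not a member.

Answer: no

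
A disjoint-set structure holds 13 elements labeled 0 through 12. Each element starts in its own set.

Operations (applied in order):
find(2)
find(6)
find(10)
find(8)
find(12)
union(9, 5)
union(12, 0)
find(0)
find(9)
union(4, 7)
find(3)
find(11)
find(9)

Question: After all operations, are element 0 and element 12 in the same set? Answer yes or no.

Answer: yes

Derivation:
Step 1: find(2) -> no change; set of 2 is {2}
Step 2: find(6) -> no change; set of 6 is {6}
Step 3: find(10) -> no change; set of 10 is {10}
Step 4: find(8) -> no change; set of 8 is {8}
Step 5: find(12) -> no change; set of 12 is {12}
Step 6: union(9, 5) -> merged; set of 9 now {5, 9}
Step 7: union(12, 0) -> merged; set of 12 now {0, 12}
Step 8: find(0) -> no change; set of 0 is {0, 12}
Step 9: find(9) -> no change; set of 9 is {5, 9}
Step 10: union(4, 7) -> merged; set of 4 now {4, 7}
Step 11: find(3) -> no change; set of 3 is {3}
Step 12: find(11) -> no change; set of 11 is {11}
Step 13: find(9) -> no change; set of 9 is {5, 9}
Set of 0: {0, 12}; 12 is a member.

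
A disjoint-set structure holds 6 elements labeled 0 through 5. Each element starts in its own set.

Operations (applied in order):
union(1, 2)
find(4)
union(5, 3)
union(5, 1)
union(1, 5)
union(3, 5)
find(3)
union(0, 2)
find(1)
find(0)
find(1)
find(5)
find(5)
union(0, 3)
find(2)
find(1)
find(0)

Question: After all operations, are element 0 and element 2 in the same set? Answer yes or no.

Answer: yes

Derivation:
Step 1: union(1, 2) -> merged; set of 1 now {1, 2}
Step 2: find(4) -> no change; set of 4 is {4}
Step 3: union(5, 3) -> merged; set of 5 now {3, 5}
Step 4: union(5, 1) -> merged; set of 5 now {1, 2, 3, 5}
Step 5: union(1, 5) -> already same set; set of 1 now {1, 2, 3, 5}
Step 6: union(3, 5) -> already same set; set of 3 now {1, 2, 3, 5}
Step 7: find(3) -> no change; set of 3 is {1, 2, 3, 5}
Step 8: union(0, 2) -> merged; set of 0 now {0, 1, 2, 3, 5}
Step 9: find(1) -> no change; set of 1 is {0, 1, 2, 3, 5}
Step 10: find(0) -> no change; set of 0 is {0, 1, 2, 3, 5}
Step 11: find(1) -> no change; set of 1 is {0, 1, 2, 3, 5}
Step 12: find(5) -> no change; set of 5 is {0, 1, 2, 3, 5}
Step 13: find(5) -> no change; set of 5 is {0, 1, 2, 3, 5}
Step 14: union(0, 3) -> already same set; set of 0 now {0, 1, 2, 3, 5}
Step 15: find(2) -> no change; set of 2 is {0, 1, 2, 3, 5}
Step 16: find(1) -> no change; set of 1 is {0, 1, 2, 3, 5}
Step 17: find(0) -> no change; set of 0 is {0, 1, 2, 3, 5}
Set of 0: {0, 1, 2, 3, 5}; 2 is a member.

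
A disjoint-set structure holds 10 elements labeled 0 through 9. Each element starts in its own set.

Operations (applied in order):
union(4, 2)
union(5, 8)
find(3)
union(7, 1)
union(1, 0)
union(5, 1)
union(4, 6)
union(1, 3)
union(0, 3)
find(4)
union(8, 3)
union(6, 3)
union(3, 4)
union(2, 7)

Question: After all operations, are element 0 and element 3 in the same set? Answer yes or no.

Answer: yes

Derivation:
Step 1: union(4, 2) -> merged; set of 4 now {2, 4}
Step 2: union(5, 8) -> merged; set of 5 now {5, 8}
Step 3: find(3) -> no change; set of 3 is {3}
Step 4: union(7, 1) -> merged; set of 7 now {1, 7}
Step 5: union(1, 0) -> merged; set of 1 now {0, 1, 7}
Step 6: union(5, 1) -> merged; set of 5 now {0, 1, 5, 7, 8}
Step 7: union(4, 6) -> merged; set of 4 now {2, 4, 6}
Step 8: union(1, 3) -> merged; set of 1 now {0, 1, 3, 5, 7, 8}
Step 9: union(0, 3) -> already same set; set of 0 now {0, 1, 3, 5, 7, 8}
Step 10: find(4) -> no change; set of 4 is {2, 4, 6}
Step 11: union(8, 3) -> already same set; set of 8 now {0, 1, 3, 5, 7, 8}
Step 12: union(6, 3) -> merged; set of 6 now {0, 1, 2, 3, 4, 5, 6, 7, 8}
Step 13: union(3, 4) -> already same set; set of 3 now {0, 1, 2, 3, 4, 5, 6, 7, 8}
Step 14: union(2, 7) -> already same set; set of 2 now {0, 1, 2, 3, 4, 5, 6, 7, 8}
Set of 0: {0, 1, 2, 3, 4, 5, 6, 7, 8}; 3 is a member.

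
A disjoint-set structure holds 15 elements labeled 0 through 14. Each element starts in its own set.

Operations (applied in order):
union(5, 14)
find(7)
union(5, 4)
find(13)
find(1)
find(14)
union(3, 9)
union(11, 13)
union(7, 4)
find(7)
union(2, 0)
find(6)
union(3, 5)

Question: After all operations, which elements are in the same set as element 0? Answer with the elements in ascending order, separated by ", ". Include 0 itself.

Step 1: union(5, 14) -> merged; set of 5 now {5, 14}
Step 2: find(7) -> no change; set of 7 is {7}
Step 3: union(5, 4) -> merged; set of 5 now {4, 5, 14}
Step 4: find(13) -> no change; set of 13 is {13}
Step 5: find(1) -> no change; set of 1 is {1}
Step 6: find(14) -> no change; set of 14 is {4, 5, 14}
Step 7: union(3, 9) -> merged; set of 3 now {3, 9}
Step 8: union(11, 13) -> merged; set of 11 now {11, 13}
Step 9: union(7, 4) -> merged; set of 7 now {4, 5, 7, 14}
Step 10: find(7) -> no change; set of 7 is {4, 5, 7, 14}
Step 11: union(2, 0) -> merged; set of 2 now {0, 2}
Step 12: find(6) -> no change; set of 6 is {6}
Step 13: union(3, 5) -> merged; set of 3 now {3, 4, 5, 7, 9, 14}
Component of 0: {0, 2}

Answer: 0, 2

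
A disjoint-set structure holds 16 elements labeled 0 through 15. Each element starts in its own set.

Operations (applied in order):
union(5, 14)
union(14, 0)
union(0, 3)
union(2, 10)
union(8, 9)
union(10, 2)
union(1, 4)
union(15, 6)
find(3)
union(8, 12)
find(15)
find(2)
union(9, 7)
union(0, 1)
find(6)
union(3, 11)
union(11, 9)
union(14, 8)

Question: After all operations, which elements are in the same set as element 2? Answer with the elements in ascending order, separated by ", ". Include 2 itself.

Step 1: union(5, 14) -> merged; set of 5 now {5, 14}
Step 2: union(14, 0) -> merged; set of 14 now {0, 5, 14}
Step 3: union(0, 3) -> merged; set of 0 now {0, 3, 5, 14}
Step 4: union(2, 10) -> merged; set of 2 now {2, 10}
Step 5: union(8, 9) -> merged; set of 8 now {8, 9}
Step 6: union(10, 2) -> already same set; set of 10 now {2, 10}
Step 7: union(1, 4) -> merged; set of 1 now {1, 4}
Step 8: union(15, 6) -> merged; set of 15 now {6, 15}
Step 9: find(3) -> no change; set of 3 is {0, 3, 5, 14}
Step 10: union(8, 12) -> merged; set of 8 now {8, 9, 12}
Step 11: find(15) -> no change; set of 15 is {6, 15}
Step 12: find(2) -> no change; set of 2 is {2, 10}
Step 13: union(9, 7) -> merged; set of 9 now {7, 8, 9, 12}
Step 14: union(0, 1) -> merged; set of 0 now {0, 1, 3, 4, 5, 14}
Step 15: find(6) -> no change; set of 6 is {6, 15}
Step 16: union(3, 11) -> merged; set of 3 now {0, 1, 3, 4, 5, 11, 14}
Step 17: union(11, 9) -> merged; set of 11 now {0, 1, 3, 4, 5, 7, 8, 9, 11, 12, 14}
Step 18: union(14, 8) -> already same set; set of 14 now {0, 1, 3, 4, 5, 7, 8, 9, 11, 12, 14}
Component of 2: {2, 10}

Answer: 2, 10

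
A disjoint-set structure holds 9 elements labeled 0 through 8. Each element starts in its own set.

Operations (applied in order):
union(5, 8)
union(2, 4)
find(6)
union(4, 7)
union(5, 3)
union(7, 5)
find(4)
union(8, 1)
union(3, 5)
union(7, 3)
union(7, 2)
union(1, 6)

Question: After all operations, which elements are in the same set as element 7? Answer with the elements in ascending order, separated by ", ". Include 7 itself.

Step 1: union(5, 8) -> merged; set of 5 now {5, 8}
Step 2: union(2, 4) -> merged; set of 2 now {2, 4}
Step 3: find(6) -> no change; set of 6 is {6}
Step 4: union(4, 7) -> merged; set of 4 now {2, 4, 7}
Step 5: union(5, 3) -> merged; set of 5 now {3, 5, 8}
Step 6: union(7, 5) -> merged; set of 7 now {2, 3, 4, 5, 7, 8}
Step 7: find(4) -> no change; set of 4 is {2, 3, 4, 5, 7, 8}
Step 8: union(8, 1) -> merged; set of 8 now {1, 2, 3, 4, 5, 7, 8}
Step 9: union(3, 5) -> already same set; set of 3 now {1, 2, 3, 4, 5, 7, 8}
Step 10: union(7, 3) -> already same set; set of 7 now {1, 2, 3, 4, 5, 7, 8}
Step 11: union(7, 2) -> already same set; set of 7 now {1, 2, 3, 4, 5, 7, 8}
Step 12: union(1, 6) -> merged; set of 1 now {1, 2, 3, 4, 5, 6, 7, 8}
Component of 7: {1, 2, 3, 4, 5, 6, 7, 8}

Answer: 1, 2, 3, 4, 5, 6, 7, 8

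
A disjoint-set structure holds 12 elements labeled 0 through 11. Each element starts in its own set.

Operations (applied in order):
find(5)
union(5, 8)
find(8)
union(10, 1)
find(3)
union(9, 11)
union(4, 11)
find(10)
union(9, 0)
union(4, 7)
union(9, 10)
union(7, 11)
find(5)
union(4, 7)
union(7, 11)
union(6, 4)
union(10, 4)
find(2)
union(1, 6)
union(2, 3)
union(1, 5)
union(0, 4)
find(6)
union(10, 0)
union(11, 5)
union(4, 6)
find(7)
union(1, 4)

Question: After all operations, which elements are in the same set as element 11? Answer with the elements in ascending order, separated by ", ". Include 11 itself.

Step 1: find(5) -> no change; set of 5 is {5}
Step 2: union(5, 8) -> merged; set of 5 now {5, 8}
Step 3: find(8) -> no change; set of 8 is {5, 8}
Step 4: union(10, 1) -> merged; set of 10 now {1, 10}
Step 5: find(3) -> no change; set of 3 is {3}
Step 6: union(9, 11) -> merged; set of 9 now {9, 11}
Step 7: union(4, 11) -> merged; set of 4 now {4, 9, 11}
Step 8: find(10) -> no change; set of 10 is {1, 10}
Step 9: union(9, 0) -> merged; set of 9 now {0, 4, 9, 11}
Step 10: union(4, 7) -> merged; set of 4 now {0, 4, 7, 9, 11}
Step 11: union(9, 10) -> merged; set of 9 now {0, 1, 4, 7, 9, 10, 11}
Step 12: union(7, 11) -> already same set; set of 7 now {0, 1, 4, 7, 9, 10, 11}
Step 13: find(5) -> no change; set of 5 is {5, 8}
Step 14: union(4, 7) -> already same set; set of 4 now {0, 1, 4, 7, 9, 10, 11}
Step 15: union(7, 11) -> already same set; set of 7 now {0, 1, 4, 7, 9, 10, 11}
Step 16: union(6, 4) -> merged; set of 6 now {0, 1, 4, 6, 7, 9, 10, 11}
Step 17: union(10, 4) -> already same set; set of 10 now {0, 1, 4, 6, 7, 9, 10, 11}
Step 18: find(2) -> no change; set of 2 is {2}
Step 19: union(1, 6) -> already same set; set of 1 now {0, 1, 4, 6, 7, 9, 10, 11}
Step 20: union(2, 3) -> merged; set of 2 now {2, 3}
Step 21: union(1, 5) -> merged; set of 1 now {0, 1, 4, 5, 6, 7, 8, 9, 10, 11}
Step 22: union(0, 4) -> already same set; set of 0 now {0, 1, 4, 5, 6, 7, 8, 9, 10, 11}
Step 23: find(6) -> no change; set of 6 is {0, 1, 4, 5, 6, 7, 8, 9, 10, 11}
Step 24: union(10, 0) -> already same set; set of 10 now {0, 1, 4, 5, 6, 7, 8, 9, 10, 11}
Step 25: union(11, 5) -> already same set; set of 11 now {0, 1, 4, 5, 6, 7, 8, 9, 10, 11}
Step 26: union(4, 6) -> already same set; set of 4 now {0, 1, 4, 5, 6, 7, 8, 9, 10, 11}
Step 27: find(7) -> no change; set of 7 is {0, 1, 4, 5, 6, 7, 8, 9, 10, 11}
Step 28: union(1, 4) -> already same set; set of 1 now {0, 1, 4, 5, 6, 7, 8, 9, 10, 11}
Component of 11: {0, 1, 4, 5, 6, 7, 8, 9, 10, 11}

Answer: 0, 1, 4, 5, 6, 7, 8, 9, 10, 11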